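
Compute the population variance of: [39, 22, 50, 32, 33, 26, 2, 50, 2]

280.0247

Step 1: Compute the mean: (39 + 22 + 50 + 32 + 33 + 26 + 2 + 50 + 2) / 9 = 28.4444
Step 2: Compute squared deviations from the mean:
  (39 - 28.4444)^2 = 111.4198
  (22 - 28.4444)^2 = 41.5309
  (50 - 28.4444)^2 = 464.642
  (32 - 28.4444)^2 = 12.642
  (33 - 28.4444)^2 = 20.7531
  (26 - 28.4444)^2 = 5.9753
  (2 - 28.4444)^2 = 699.3086
  (50 - 28.4444)^2 = 464.642
  (2 - 28.4444)^2 = 699.3086
Step 3: Sum of squared deviations = 2520.2222
Step 4: Population variance = 2520.2222 / 9 = 280.0247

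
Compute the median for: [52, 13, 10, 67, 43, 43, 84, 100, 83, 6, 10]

43

Step 1: Sort the data in ascending order: [6, 10, 10, 13, 43, 43, 52, 67, 83, 84, 100]
Step 2: The number of values is n = 11.
Step 3: Since n is odd, the median is the middle value at position 6: 43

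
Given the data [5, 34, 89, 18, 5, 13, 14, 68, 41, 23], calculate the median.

20.5

Step 1: Sort the data in ascending order: [5, 5, 13, 14, 18, 23, 34, 41, 68, 89]
Step 2: The number of values is n = 10.
Step 3: Since n is even, the median is the average of positions 5 and 6:
  Median = (18 + 23) / 2 = 20.5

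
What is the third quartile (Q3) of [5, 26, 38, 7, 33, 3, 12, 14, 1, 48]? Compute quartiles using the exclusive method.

34.25

Step 1: Sort the data: [1, 3, 5, 7, 12, 14, 26, 33, 38, 48]
Step 2: n = 10
Step 3: Using the exclusive quartile method:
  Q1 = 4.5
  Q2 (median) = 13
  Q3 = 34.25
  IQR = Q3 - Q1 = 34.25 - 4.5 = 29.75
Step 4: Q3 = 34.25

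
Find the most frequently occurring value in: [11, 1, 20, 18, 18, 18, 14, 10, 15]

18

Step 1: Count the frequency of each value:
  1: appears 1 time(s)
  10: appears 1 time(s)
  11: appears 1 time(s)
  14: appears 1 time(s)
  15: appears 1 time(s)
  18: appears 3 time(s)
  20: appears 1 time(s)
Step 2: The value 18 appears most frequently (3 times).
Step 3: Mode = 18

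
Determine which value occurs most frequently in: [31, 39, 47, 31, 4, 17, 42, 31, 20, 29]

31

Step 1: Count the frequency of each value:
  4: appears 1 time(s)
  17: appears 1 time(s)
  20: appears 1 time(s)
  29: appears 1 time(s)
  31: appears 3 time(s)
  39: appears 1 time(s)
  42: appears 1 time(s)
  47: appears 1 time(s)
Step 2: The value 31 appears most frequently (3 times).
Step 3: Mode = 31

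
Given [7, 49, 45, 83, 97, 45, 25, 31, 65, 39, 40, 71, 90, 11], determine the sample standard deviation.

27.9996

Step 1: Compute the mean: 49.8571
Step 2: Sum of squared deviations from the mean: 10191.7143
Step 3: Sample variance = 10191.7143 / 13 = 783.978
Step 4: Standard deviation = sqrt(783.978) = 27.9996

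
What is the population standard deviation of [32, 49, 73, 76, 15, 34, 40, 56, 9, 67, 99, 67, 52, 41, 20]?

24.1734

Step 1: Compute the mean: 48.6667
Step 2: Sum of squared deviations from the mean: 8765.3333
Step 3: Population variance = 8765.3333 / 15 = 584.3556
Step 4: Standard deviation = sqrt(584.3556) = 24.1734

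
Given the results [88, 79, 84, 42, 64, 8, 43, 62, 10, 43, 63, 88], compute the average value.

56.1667

Step 1: Sum all values: 88 + 79 + 84 + 42 + 64 + 8 + 43 + 62 + 10 + 43 + 63 + 88 = 674
Step 2: Count the number of values: n = 12
Step 3: Mean = sum / n = 674 / 12 = 56.1667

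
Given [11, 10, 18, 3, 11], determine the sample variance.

28.3

Step 1: Compute the mean: (11 + 10 + 18 + 3 + 11) / 5 = 10.6
Step 2: Compute squared deviations from the mean:
  (11 - 10.6)^2 = 0.16
  (10 - 10.6)^2 = 0.36
  (18 - 10.6)^2 = 54.76
  (3 - 10.6)^2 = 57.76
  (11 - 10.6)^2 = 0.16
Step 3: Sum of squared deviations = 113.2
Step 4: Sample variance = 113.2 / 4 = 28.3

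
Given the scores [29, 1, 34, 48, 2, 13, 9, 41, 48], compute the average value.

25

Step 1: Sum all values: 29 + 1 + 34 + 48 + 2 + 13 + 9 + 41 + 48 = 225
Step 2: Count the number of values: n = 9
Step 3: Mean = sum / n = 225 / 9 = 25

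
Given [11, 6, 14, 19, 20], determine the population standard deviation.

5.1769

Step 1: Compute the mean: 14
Step 2: Sum of squared deviations from the mean: 134
Step 3: Population variance = 134 / 5 = 26.8
Step 4: Standard deviation = sqrt(26.8) = 5.1769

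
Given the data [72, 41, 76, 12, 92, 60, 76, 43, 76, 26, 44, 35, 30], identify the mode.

76

Step 1: Count the frequency of each value:
  12: appears 1 time(s)
  26: appears 1 time(s)
  30: appears 1 time(s)
  35: appears 1 time(s)
  41: appears 1 time(s)
  43: appears 1 time(s)
  44: appears 1 time(s)
  60: appears 1 time(s)
  72: appears 1 time(s)
  76: appears 3 time(s)
  92: appears 1 time(s)
Step 2: The value 76 appears most frequently (3 times).
Step 3: Mode = 76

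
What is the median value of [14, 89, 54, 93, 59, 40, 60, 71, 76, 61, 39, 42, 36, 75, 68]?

60

Step 1: Sort the data in ascending order: [14, 36, 39, 40, 42, 54, 59, 60, 61, 68, 71, 75, 76, 89, 93]
Step 2: The number of values is n = 15.
Step 3: Since n is odd, the median is the middle value at position 8: 60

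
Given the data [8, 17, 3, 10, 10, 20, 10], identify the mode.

10

Step 1: Count the frequency of each value:
  3: appears 1 time(s)
  8: appears 1 time(s)
  10: appears 3 time(s)
  17: appears 1 time(s)
  20: appears 1 time(s)
Step 2: The value 10 appears most frequently (3 times).
Step 3: Mode = 10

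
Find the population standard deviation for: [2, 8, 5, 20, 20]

7.5895

Step 1: Compute the mean: 11
Step 2: Sum of squared deviations from the mean: 288
Step 3: Population variance = 288 / 5 = 57.6
Step 4: Standard deviation = sqrt(57.6) = 7.5895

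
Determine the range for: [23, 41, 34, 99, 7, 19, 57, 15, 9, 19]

92

Step 1: Identify the maximum value: max = 99
Step 2: Identify the minimum value: min = 7
Step 3: Range = max - min = 99 - 7 = 92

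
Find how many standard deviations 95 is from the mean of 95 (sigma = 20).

0

Step 1: Recall the z-score formula: z = (x - mu) / sigma
Step 2: Substitute values: z = (95 - 95) / 20
Step 3: z = 0 / 20 = 0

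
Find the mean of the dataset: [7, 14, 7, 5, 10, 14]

9.5

Step 1: Sum all values: 7 + 14 + 7 + 5 + 10 + 14 = 57
Step 2: Count the number of values: n = 6
Step 3: Mean = sum / n = 57 / 6 = 9.5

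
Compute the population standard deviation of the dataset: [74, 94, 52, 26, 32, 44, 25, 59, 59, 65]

20.9141

Step 1: Compute the mean: 53
Step 2: Sum of squared deviations from the mean: 4374
Step 3: Population variance = 4374 / 10 = 437.4
Step 4: Standard deviation = sqrt(437.4) = 20.9141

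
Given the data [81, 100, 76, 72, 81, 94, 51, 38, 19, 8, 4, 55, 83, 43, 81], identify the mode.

81

Step 1: Count the frequency of each value:
  4: appears 1 time(s)
  8: appears 1 time(s)
  19: appears 1 time(s)
  38: appears 1 time(s)
  43: appears 1 time(s)
  51: appears 1 time(s)
  55: appears 1 time(s)
  72: appears 1 time(s)
  76: appears 1 time(s)
  81: appears 3 time(s)
  83: appears 1 time(s)
  94: appears 1 time(s)
  100: appears 1 time(s)
Step 2: The value 81 appears most frequently (3 times).
Step 3: Mode = 81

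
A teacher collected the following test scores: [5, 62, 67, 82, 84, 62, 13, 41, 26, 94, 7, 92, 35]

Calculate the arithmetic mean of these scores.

51.5385

Step 1: Sum all values: 5 + 62 + 67 + 82 + 84 + 62 + 13 + 41 + 26 + 94 + 7 + 92 + 35 = 670
Step 2: Count the number of values: n = 13
Step 3: Mean = sum / n = 670 / 13 = 51.5385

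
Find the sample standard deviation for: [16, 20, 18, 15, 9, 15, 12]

3.6515

Step 1: Compute the mean: 15
Step 2: Sum of squared deviations from the mean: 80
Step 3: Sample variance = 80 / 6 = 13.3333
Step 4: Standard deviation = sqrt(13.3333) = 3.6515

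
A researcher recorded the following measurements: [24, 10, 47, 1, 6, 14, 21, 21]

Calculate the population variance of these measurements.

176

Step 1: Compute the mean: (24 + 10 + 47 + 1 + 6 + 14 + 21 + 21) / 8 = 18
Step 2: Compute squared deviations from the mean:
  (24 - 18)^2 = 36
  (10 - 18)^2 = 64
  (47 - 18)^2 = 841
  (1 - 18)^2 = 289
  (6 - 18)^2 = 144
  (14 - 18)^2 = 16
  (21 - 18)^2 = 9
  (21 - 18)^2 = 9
Step 3: Sum of squared deviations = 1408
Step 4: Population variance = 1408 / 8 = 176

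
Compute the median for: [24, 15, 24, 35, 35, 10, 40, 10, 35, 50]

29.5

Step 1: Sort the data in ascending order: [10, 10, 15, 24, 24, 35, 35, 35, 40, 50]
Step 2: The number of values is n = 10.
Step 3: Since n is even, the median is the average of positions 5 and 6:
  Median = (24 + 35) / 2 = 29.5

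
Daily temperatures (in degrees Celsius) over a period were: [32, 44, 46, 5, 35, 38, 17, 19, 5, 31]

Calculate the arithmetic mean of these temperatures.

27.2

Step 1: Sum all values: 32 + 44 + 46 + 5 + 35 + 38 + 17 + 19 + 5 + 31 = 272
Step 2: Count the number of values: n = 10
Step 3: Mean = sum / n = 272 / 10 = 27.2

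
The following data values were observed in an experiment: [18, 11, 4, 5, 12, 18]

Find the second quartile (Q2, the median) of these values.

11.5

Step 1: Sort the data: [4, 5, 11, 12, 18, 18]
Step 2: n = 6
Step 3: Q2 is the median. Since n is even, it is the average of the values at positions 3 and 4:
  Q2 = (11 + 12) / 2 = 11.5
Step 4: Q2 = 11.5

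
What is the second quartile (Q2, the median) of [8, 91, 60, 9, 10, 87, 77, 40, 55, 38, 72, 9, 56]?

55

Step 1: Sort the data: [8, 9, 9, 10, 38, 40, 55, 56, 60, 72, 77, 87, 91]
Step 2: n = 13
Step 3: Q2 is the median. Since n is odd, it is the middle value at position 7: 55
Step 4: Q2 = 55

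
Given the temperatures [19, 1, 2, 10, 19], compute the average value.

10.2

Step 1: Sum all values: 19 + 1 + 2 + 10 + 19 = 51
Step 2: Count the number of values: n = 5
Step 3: Mean = sum / n = 51 / 5 = 10.2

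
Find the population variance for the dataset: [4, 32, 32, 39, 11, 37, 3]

216.8163

Step 1: Compute the mean: (4 + 32 + 32 + 39 + 11 + 37 + 3) / 7 = 22.5714
Step 2: Compute squared deviations from the mean:
  (4 - 22.5714)^2 = 344.898
  (32 - 22.5714)^2 = 88.898
  (32 - 22.5714)^2 = 88.898
  (39 - 22.5714)^2 = 269.898
  (11 - 22.5714)^2 = 133.898
  (37 - 22.5714)^2 = 208.1837
  (3 - 22.5714)^2 = 383.0408
Step 3: Sum of squared deviations = 1517.7143
Step 4: Population variance = 1517.7143 / 7 = 216.8163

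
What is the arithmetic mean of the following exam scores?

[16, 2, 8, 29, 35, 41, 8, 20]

19.875

Step 1: Sum all values: 16 + 2 + 8 + 29 + 35 + 41 + 8 + 20 = 159
Step 2: Count the number of values: n = 8
Step 3: Mean = sum / n = 159 / 8 = 19.875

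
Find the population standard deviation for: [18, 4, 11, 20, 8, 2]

6.6771

Step 1: Compute the mean: 10.5
Step 2: Sum of squared deviations from the mean: 267.5
Step 3: Population variance = 267.5 / 6 = 44.5833
Step 4: Standard deviation = sqrt(44.5833) = 6.6771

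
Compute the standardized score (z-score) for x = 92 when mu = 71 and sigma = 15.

1.4

Step 1: Recall the z-score formula: z = (x - mu) / sigma
Step 2: Substitute values: z = (92 - 71) / 15
Step 3: z = 21 / 15 = 1.4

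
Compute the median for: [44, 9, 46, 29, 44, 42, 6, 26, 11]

29

Step 1: Sort the data in ascending order: [6, 9, 11, 26, 29, 42, 44, 44, 46]
Step 2: The number of values is n = 9.
Step 3: Since n is odd, the median is the middle value at position 5: 29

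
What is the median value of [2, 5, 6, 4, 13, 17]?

5.5

Step 1: Sort the data in ascending order: [2, 4, 5, 6, 13, 17]
Step 2: The number of values is n = 6.
Step 3: Since n is even, the median is the average of positions 3 and 4:
  Median = (5 + 6) / 2 = 5.5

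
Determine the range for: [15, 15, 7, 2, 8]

13

Step 1: Identify the maximum value: max = 15
Step 2: Identify the minimum value: min = 2
Step 3: Range = max - min = 15 - 2 = 13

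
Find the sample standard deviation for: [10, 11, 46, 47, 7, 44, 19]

18.5087

Step 1: Compute the mean: 26.2857
Step 2: Sum of squared deviations from the mean: 2055.4286
Step 3: Sample variance = 2055.4286 / 6 = 342.5714
Step 4: Standard deviation = sqrt(342.5714) = 18.5087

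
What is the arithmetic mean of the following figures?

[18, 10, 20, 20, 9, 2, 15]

13.4286

Step 1: Sum all values: 18 + 10 + 20 + 20 + 9 + 2 + 15 = 94
Step 2: Count the number of values: n = 7
Step 3: Mean = sum / n = 94 / 7 = 13.4286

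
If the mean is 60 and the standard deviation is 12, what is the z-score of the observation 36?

-2

Step 1: Recall the z-score formula: z = (x - mu) / sigma
Step 2: Substitute values: z = (36 - 60) / 12
Step 3: z = -24 / 12 = -2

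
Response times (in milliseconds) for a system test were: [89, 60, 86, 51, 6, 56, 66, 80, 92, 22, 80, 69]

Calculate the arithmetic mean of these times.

63.0833

Step 1: Sum all values: 89 + 60 + 86 + 51 + 6 + 56 + 66 + 80 + 92 + 22 + 80 + 69 = 757
Step 2: Count the number of values: n = 12
Step 3: Mean = sum / n = 757 / 12 = 63.0833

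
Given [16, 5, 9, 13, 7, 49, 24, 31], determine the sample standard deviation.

14.8973

Step 1: Compute the mean: 19.25
Step 2: Sum of squared deviations from the mean: 1553.5
Step 3: Sample variance = 1553.5 / 7 = 221.9286
Step 4: Standard deviation = sqrt(221.9286) = 14.8973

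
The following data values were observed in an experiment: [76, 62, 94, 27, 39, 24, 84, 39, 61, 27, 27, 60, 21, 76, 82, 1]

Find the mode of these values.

27

Step 1: Count the frequency of each value:
  1: appears 1 time(s)
  21: appears 1 time(s)
  24: appears 1 time(s)
  27: appears 3 time(s)
  39: appears 2 time(s)
  60: appears 1 time(s)
  61: appears 1 time(s)
  62: appears 1 time(s)
  76: appears 2 time(s)
  82: appears 1 time(s)
  84: appears 1 time(s)
  94: appears 1 time(s)
Step 2: The value 27 appears most frequently (3 times).
Step 3: Mode = 27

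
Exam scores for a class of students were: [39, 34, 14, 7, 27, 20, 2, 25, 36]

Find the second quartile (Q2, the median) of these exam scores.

25

Step 1: Sort the data: [2, 7, 14, 20, 25, 27, 34, 36, 39]
Step 2: n = 9
Step 3: Q2 is the median. Since n is odd, it is the middle value at position 5: 25
Step 4: Q2 = 25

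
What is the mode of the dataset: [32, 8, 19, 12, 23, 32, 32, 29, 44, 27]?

32

Step 1: Count the frequency of each value:
  8: appears 1 time(s)
  12: appears 1 time(s)
  19: appears 1 time(s)
  23: appears 1 time(s)
  27: appears 1 time(s)
  29: appears 1 time(s)
  32: appears 3 time(s)
  44: appears 1 time(s)
Step 2: The value 32 appears most frequently (3 times).
Step 3: Mode = 32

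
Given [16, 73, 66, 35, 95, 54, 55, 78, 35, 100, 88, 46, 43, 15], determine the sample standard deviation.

27.4211

Step 1: Compute the mean: 57.0714
Step 2: Sum of squared deviations from the mean: 9774.9286
Step 3: Sample variance = 9774.9286 / 13 = 751.9176
Step 4: Standard deviation = sqrt(751.9176) = 27.4211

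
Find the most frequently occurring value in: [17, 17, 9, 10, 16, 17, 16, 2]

17

Step 1: Count the frequency of each value:
  2: appears 1 time(s)
  9: appears 1 time(s)
  10: appears 1 time(s)
  16: appears 2 time(s)
  17: appears 3 time(s)
Step 2: The value 17 appears most frequently (3 times).
Step 3: Mode = 17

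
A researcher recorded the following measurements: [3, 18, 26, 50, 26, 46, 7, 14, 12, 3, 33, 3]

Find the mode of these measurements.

3

Step 1: Count the frequency of each value:
  3: appears 3 time(s)
  7: appears 1 time(s)
  12: appears 1 time(s)
  14: appears 1 time(s)
  18: appears 1 time(s)
  26: appears 2 time(s)
  33: appears 1 time(s)
  46: appears 1 time(s)
  50: appears 1 time(s)
Step 2: The value 3 appears most frequently (3 times).
Step 3: Mode = 3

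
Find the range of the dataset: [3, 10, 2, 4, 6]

8

Step 1: Identify the maximum value: max = 10
Step 2: Identify the minimum value: min = 2
Step 3: Range = max - min = 10 - 2 = 8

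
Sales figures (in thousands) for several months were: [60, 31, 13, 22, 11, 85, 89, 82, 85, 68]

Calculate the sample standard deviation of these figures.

32.0458

Step 1: Compute the mean: 54.6
Step 2: Sum of squared deviations from the mean: 9242.4
Step 3: Sample variance = 9242.4 / 9 = 1026.9333
Step 4: Standard deviation = sqrt(1026.9333) = 32.0458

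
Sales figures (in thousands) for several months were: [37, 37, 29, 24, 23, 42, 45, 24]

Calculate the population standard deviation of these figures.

8.1691

Step 1: Compute the mean: 32.625
Step 2: Sum of squared deviations from the mean: 533.875
Step 3: Population variance = 533.875 / 8 = 66.7344
Step 4: Standard deviation = sqrt(66.7344) = 8.1691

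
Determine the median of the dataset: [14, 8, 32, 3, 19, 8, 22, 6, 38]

14

Step 1: Sort the data in ascending order: [3, 6, 8, 8, 14, 19, 22, 32, 38]
Step 2: The number of values is n = 9.
Step 3: Since n is odd, the median is the middle value at position 5: 14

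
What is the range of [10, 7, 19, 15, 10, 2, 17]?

17

Step 1: Identify the maximum value: max = 19
Step 2: Identify the minimum value: min = 2
Step 3: Range = max - min = 19 - 2 = 17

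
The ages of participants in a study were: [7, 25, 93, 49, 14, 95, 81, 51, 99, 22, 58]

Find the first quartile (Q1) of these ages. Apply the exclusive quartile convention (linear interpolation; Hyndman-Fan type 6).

22

Step 1: Sort the data: [7, 14, 22, 25, 49, 51, 58, 81, 93, 95, 99]
Step 2: n = 11
Step 3: Using the exclusive quartile method:
  Q1 = 22
  Q2 (median) = 51
  Q3 = 93
  IQR = Q3 - Q1 = 93 - 22 = 71
Step 4: Q1 = 22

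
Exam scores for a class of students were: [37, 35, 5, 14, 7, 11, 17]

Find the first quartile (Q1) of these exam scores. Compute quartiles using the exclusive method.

7

Step 1: Sort the data: [5, 7, 11, 14, 17, 35, 37]
Step 2: n = 7
Step 3: Using the exclusive quartile method:
  Q1 = 7
  Q2 (median) = 14
  Q3 = 35
  IQR = Q3 - Q1 = 35 - 7 = 28
Step 4: Q1 = 7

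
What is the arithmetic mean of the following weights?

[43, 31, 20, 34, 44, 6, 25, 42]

30.625

Step 1: Sum all values: 43 + 31 + 20 + 34 + 44 + 6 + 25 + 42 = 245
Step 2: Count the number of values: n = 8
Step 3: Mean = sum / n = 245 / 8 = 30.625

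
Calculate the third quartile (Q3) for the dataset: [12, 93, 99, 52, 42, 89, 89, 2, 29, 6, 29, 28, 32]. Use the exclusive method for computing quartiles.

89

Step 1: Sort the data: [2, 6, 12, 28, 29, 29, 32, 42, 52, 89, 89, 93, 99]
Step 2: n = 13
Step 3: Using the exclusive quartile method:
  Q1 = 20
  Q2 (median) = 32
  Q3 = 89
  IQR = Q3 - Q1 = 89 - 20 = 69
Step 4: Q3 = 89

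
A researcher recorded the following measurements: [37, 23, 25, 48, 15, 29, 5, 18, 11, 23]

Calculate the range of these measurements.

43

Step 1: Identify the maximum value: max = 48
Step 2: Identify the minimum value: min = 5
Step 3: Range = max - min = 48 - 5 = 43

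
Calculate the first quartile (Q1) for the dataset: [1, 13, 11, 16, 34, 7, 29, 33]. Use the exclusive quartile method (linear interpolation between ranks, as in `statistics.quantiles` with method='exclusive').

8

Step 1: Sort the data: [1, 7, 11, 13, 16, 29, 33, 34]
Step 2: n = 8
Step 3: Using the exclusive quartile method:
  Q1 = 8
  Q2 (median) = 14.5
  Q3 = 32
  IQR = Q3 - Q1 = 32 - 8 = 24
Step 4: Q1 = 8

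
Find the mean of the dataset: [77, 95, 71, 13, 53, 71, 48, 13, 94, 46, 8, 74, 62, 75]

57.1429

Step 1: Sum all values: 77 + 95 + 71 + 13 + 53 + 71 + 48 + 13 + 94 + 46 + 8 + 74 + 62 + 75 = 800
Step 2: Count the number of values: n = 14
Step 3: Mean = sum / n = 800 / 14 = 57.1429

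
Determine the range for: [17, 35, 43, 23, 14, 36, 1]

42

Step 1: Identify the maximum value: max = 43
Step 2: Identify the minimum value: min = 1
Step 3: Range = max - min = 43 - 1 = 42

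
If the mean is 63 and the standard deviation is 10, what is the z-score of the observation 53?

-1

Step 1: Recall the z-score formula: z = (x - mu) / sigma
Step 2: Substitute values: z = (53 - 63) / 10
Step 3: z = -10 / 10 = -1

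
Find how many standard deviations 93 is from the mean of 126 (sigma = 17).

-1.9412

Step 1: Recall the z-score formula: z = (x - mu) / sigma
Step 2: Substitute values: z = (93 - 126) / 17
Step 3: z = -33 / 17 = -1.9412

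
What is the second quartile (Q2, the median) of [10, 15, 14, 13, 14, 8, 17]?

14

Step 1: Sort the data: [8, 10, 13, 14, 14, 15, 17]
Step 2: n = 7
Step 3: Q2 is the median. Since n is odd, it is the middle value at position 4: 14
Step 4: Q2 = 14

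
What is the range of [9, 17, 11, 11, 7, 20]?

13

Step 1: Identify the maximum value: max = 20
Step 2: Identify the minimum value: min = 7
Step 3: Range = max - min = 20 - 7 = 13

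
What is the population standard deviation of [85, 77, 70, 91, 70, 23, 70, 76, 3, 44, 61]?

25.7557

Step 1: Compute the mean: 60.9091
Step 2: Sum of squared deviations from the mean: 7296.9091
Step 3: Population variance = 7296.9091 / 11 = 663.3554
Step 4: Standard deviation = sqrt(663.3554) = 25.7557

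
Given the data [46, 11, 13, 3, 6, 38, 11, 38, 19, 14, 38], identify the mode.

38

Step 1: Count the frequency of each value:
  3: appears 1 time(s)
  6: appears 1 time(s)
  11: appears 2 time(s)
  13: appears 1 time(s)
  14: appears 1 time(s)
  19: appears 1 time(s)
  38: appears 3 time(s)
  46: appears 1 time(s)
Step 2: The value 38 appears most frequently (3 times).
Step 3: Mode = 38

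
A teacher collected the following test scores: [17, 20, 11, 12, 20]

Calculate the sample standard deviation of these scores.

4.3012

Step 1: Compute the mean: 16
Step 2: Sum of squared deviations from the mean: 74
Step 3: Sample variance = 74 / 4 = 18.5
Step 4: Standard deviation = sqrt(18.5) = 4.3012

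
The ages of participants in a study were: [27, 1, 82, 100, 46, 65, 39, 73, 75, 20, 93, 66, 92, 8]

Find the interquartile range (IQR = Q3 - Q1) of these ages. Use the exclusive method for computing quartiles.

59.25

Step 1: Sort the data: [1, 8, 20, 27, 39, 46, 65, 66, 73, 75, 82, 92, 93, 100]
Step 2: n = 14
Step 3: Using the exclusive quartile method:
  Q1 = 25.25
  Q2 (median) = 65.5
  Q3 = 84.5
  IQR = Q3 - Q1 = 84.5 - 25.25 = 59.25
Step 4: IQR = 59.25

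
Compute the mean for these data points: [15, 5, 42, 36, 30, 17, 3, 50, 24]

24.6667

Step 1: Sum all values: 15 + 5 + 42 + 36 + 30 + 17 + 3 + 50 + 24 = 222
Step 2: Count the number of values: n = 9
Step 3: Mean = sum / n = 222 / 9 = 24.6667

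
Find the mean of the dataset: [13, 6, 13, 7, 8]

9.4

Step 1: Sum all values: 13 + 6 + 13 + 7 + 8 = 47
Step 2: Count the number of values: n = 5
Step 3: Mean = sum / n = 47 / 5 = 9.4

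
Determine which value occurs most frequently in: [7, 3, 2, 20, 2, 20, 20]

20

Step 1: Count the frequency of each value:
  2: appears 2 time(s)
  3: appears 1 time(s)
  7: appears 1 time(s)
  20: appears 3 time(s)
Step 2: The value 20 appears most frequently (3 times).
Step 3: Mode = 20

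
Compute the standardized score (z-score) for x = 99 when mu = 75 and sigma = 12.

2

Step 1: Recall the z-score formula: z = (x - mu) / sigma
Step 2: Substitute values: z = (99 - 75) / 12
Step 3: z = 24 / 12 = 2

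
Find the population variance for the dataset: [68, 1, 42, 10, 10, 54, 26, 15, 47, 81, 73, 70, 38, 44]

631.3724

Step 1: Compute the mean: (68 + 1 + 42 + 10 + 10 + 54 + 26 + 15 + 47 + 81 + 73 + 70 + 38 + 44) / 14 = 41.3571
Step 2: Compute squared deviations from the mean:
  (68 - 41.3571)^2 = 709.8418
  (1 - 41.3571)^2 = 1628.699
  (42 - 41.3571)^2 = 0.4133
  (10 - 41.3571)^2 = 983.2704
  (10 - 41.3571)^2 = 983.2704
  (54 - 41.3571)^2 = 159.8418
  (26 - 41.3571)^2 = 235.8418
  (15 - 41.3571)^2 = 694.699
  (47 - 41.3571)^2 = 31.8418
  (81 - 41.3571)^2 = 1571.5561
  (73 - 41.3571)^2 = 1001.2704
  (70 - 41.3571)^2 = 820.4133
  (38 - 41.3571)^2 = 11.2704
  (44 - 41.3571)^2 = 6.9847
Step 3: Sum of squared deviations = 8839.2143
Step 4: Population variance = 8839.2143 / 14 = 631.3724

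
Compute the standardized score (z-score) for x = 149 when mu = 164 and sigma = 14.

-1.0714

Step 1: Recall the z-score formula: z = (x - mu) / sigma
Step 2: Substitute values: z = (149 - 164) / 14
Step 3: z = -15 / 14 = -1.0714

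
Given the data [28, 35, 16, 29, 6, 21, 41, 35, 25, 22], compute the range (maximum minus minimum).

35

Step 1: Identify the maximum value: max = 41
Step 2: Identify the minimum value: min = 6
Step 3: Range = max - min = 41 - 6 = 35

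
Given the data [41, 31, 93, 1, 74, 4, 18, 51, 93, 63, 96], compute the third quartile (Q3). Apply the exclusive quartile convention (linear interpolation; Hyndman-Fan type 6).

93

Step 1: Sort the data: [1, 4, 18, 31, 41, 51, 63, 74, 93, 93, 96]
Step 2: n = 11
Step 3: Using the exclusive quartile method:
  Q1 = 18
  Q2 (median) = 51
  Q3 = 93
  IQR = Q3 - Q1 = 93 - 18 = 75
Step 4: Q3 = 93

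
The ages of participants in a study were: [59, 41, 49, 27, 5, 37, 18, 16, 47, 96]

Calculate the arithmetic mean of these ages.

39.5

Step 1: Sum all values: 59 + 41 + 49 + 27 + 5 + 37 + 18 + 16 + 47 + 96 = 395
Step 2: Count the number of values: n = 10
Step 3: Mean = sum / n = 395 / 10 = 39.5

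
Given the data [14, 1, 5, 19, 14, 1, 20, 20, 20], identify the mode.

20

Step 1: Count the frequency of each value:
  1: appears 2 time(s)
  5: appears 1 time(s)
  14: appears 2 time(s)
  19: appears 1 time(s)
  20: appears 3 time(s)
Step 2: The value 20 appears most frequently (3 times).
Step 3: Mode = 20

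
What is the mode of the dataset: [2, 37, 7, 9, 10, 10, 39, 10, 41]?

10

Step 1: Count the frequency of each value:
  2: appears 1 time(s)
  7: appears 1 time(s)
  9: appears 1 time(s)
  10: appears 3 time(s)
  37: appears 1 time(s)
  39: appears 1 time(s)
  41: appears 1 time(s)
Step 2: The value 10 appears most frequently (3 times).
Step 3: Mode = 10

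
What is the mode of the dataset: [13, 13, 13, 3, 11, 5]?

13

Step 1: Count the frequency of each value:
  3: appears 1 time(s)
  5: appears 1 time(s)
  11: appears 1 time(s)
  13: appears 3 time(s)
Step 2: The value 13 appears most frequently (3 times).
Step 3: Mode = 13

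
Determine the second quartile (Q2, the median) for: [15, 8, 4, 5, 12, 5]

6.5

Step 1: Sort the data: [4, 5, 5, 8, 12, 15]
Step 2: n = 6
Step 3: Q2 is the median. Since n is even, it is the average of the values at positions 3 and 4:
  Q2 = (5 + 8) / 2 = 6.5
Step 4: Q2 = 6.5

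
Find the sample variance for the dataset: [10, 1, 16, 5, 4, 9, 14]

29.619

Step 1: Compute the mean: (10 + 1 + 16 + 5 + 4 + 9 + 14) / 7 = 8.4286
Step 2: Compute squared deviations from the mean:
  (10 - 8.4286)^2 = 2.4694
  (1 - 8.4286)^2 = 55.1837
  (16 - 8.4286)^2 = 57.3265
  (5 - 8.4286)^2 = 11.7551
  (4 - 8.4286)^2 = 19.6122
  (9 - 8.4286)^2 = 0.3265
  (14 - 8.4286)^2 = 31.0408
Step 3: Sum of squared deviations = 177.7143
Step 4: Sample variance = 177.7143 / 6 = 29.619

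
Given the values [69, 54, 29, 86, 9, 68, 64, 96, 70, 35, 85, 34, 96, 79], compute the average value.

62.4286

Step 1: Sum all values: 69 + 54 + 29 + 86 + 9 + 68 + 64 + 96 + 70 + 35 + 85 + 34 + 96 + 79 = 874
Step 2: Count the number of values: n = 14
Step 3: Mean = sum / n = 874 / 14 = 62.4286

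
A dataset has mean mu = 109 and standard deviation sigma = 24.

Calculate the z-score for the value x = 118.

0.375

Step 1: Recall the z-score formula: z = (x - mu) / sigma
Step 2: Substitute values: z = (118 - 109) / 24
Step 3: z = 9 / 24 = 0.375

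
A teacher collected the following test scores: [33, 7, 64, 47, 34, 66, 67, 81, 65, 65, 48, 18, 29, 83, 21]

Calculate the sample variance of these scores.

565.8381

Step 1: Compute the mean: (33 + 7 + 64 + 47 + 34 + 66 + 67 + 81 + 65 + 65 + 48 + 18 + 29 + 83 + 21) / 15 = 48.5333
Step 2: Compute squared deviations from the mean:
  (33 - 48.5333)^2 = 241.2844
  (7 - 48.5333)^2 = 1725.0178
  (64 - 48.5333)^2 = 239.2178
  (47 - 48.5333)^2 = 2.3511
  (34 - 48.5333)^2 = 211.2178
  (66 - 48.5333)^2 = 305.0844
  (67 - 48.5333)^2 = 341.0178
  (81 - 48.5333)^2 = 1054.0844
  (65 - 48.5333)^2 = 271.1511
  (65 - 48.5333)^2 = 271.1511
  (48 - 48.5333)^2 = 0.2844
  (18 - 48.5333)^2 = 932.2844
  (29 - 48.5333)^2 = 381.5511
  (83 - 48.5333)^2 = 1187.9511
  (21 - 48.5333)^2 = 758.0844
Step 3: Sum of squared deviations = 7921.7333
Step 4: Sample variance = 7921.7333 / 14 = 565.8381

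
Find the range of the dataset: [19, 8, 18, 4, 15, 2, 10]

17

Step 1: Identify the maximum value: max = 19
Step 2: Identify the minimum value: min = 2
Step 3: Range = max - min = 19 - 2 = 17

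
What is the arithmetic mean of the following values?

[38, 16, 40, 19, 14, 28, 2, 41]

24.75

Step 1: Sum all values: 38 + 16 + 40 + 19 + 14 + 28 + 2 + 41 = 198
Step 2: Count the number of values: n = 8
Step 3: Mean = sum / n = 198 / 8 = 24.75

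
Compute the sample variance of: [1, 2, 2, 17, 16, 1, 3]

52

Step 1: Compute the mean: (1 + 2 + 2 + 17 + 16 + 1 + 3) / 7 = 6
Step 2: Compute squared deviations from the mean:
  (1 - 6)^2 = 25
  (2 - 6)^2 = 16
  (2 - 6)^2 = 16
  (17 - 6)^2 = 121
  (16 - 6)^2 = 100
  (1 - 6)^2 = 25
  (3 - 6)^2 = 9
Step 3: Sum of squared deviations = 312
Step 4: Sample variance = 312 / 6 = 52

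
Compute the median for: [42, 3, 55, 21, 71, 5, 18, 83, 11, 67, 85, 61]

48.5

Step 1: Sort the data in ascending order: [3, 5, 11, 18, 21, 42, 55, 61, 67, 71, 83, 85]
Step 2: The number of values is n = 12.
Step 3: Since n is even, the median is the average of positions 6 and 7:
  Median = (42 + 55) / 2 = 48.5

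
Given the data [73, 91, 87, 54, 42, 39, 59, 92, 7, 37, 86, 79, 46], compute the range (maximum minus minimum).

85

Step 1: Identify the maximum value: max = 92
Step 2: Identify the minimum value: min = 7
Step 3: Range = max - min = 92 - 7 = 85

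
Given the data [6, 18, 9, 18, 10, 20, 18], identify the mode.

18

Step 1: Count the frequency of each value:
  6: appears 1 time(s)
  9: appears 1 time(s)
  10: appears 1 time(s)
  18: appears 3 time(s)
  20: appears 1 time(s)
Step 2: The value 18 appears most frequently (3 times).
Step 3: Mode = 18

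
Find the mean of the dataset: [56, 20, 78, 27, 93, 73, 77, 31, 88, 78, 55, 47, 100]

63.3077

Step 1: Sum all values: 56 + 20 + 78 + 27 + 93 + 73 + 77 + 31 + 88 + 78 + 55 + 47 + 100 = 823
Step 2: Count the number of values: n = 13
Step 3: Mean = sum / n = 823 / 13 = 63.3077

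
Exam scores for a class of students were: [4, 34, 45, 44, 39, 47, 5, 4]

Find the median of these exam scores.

36.5

Step 1: Sort the data in ascending order: [4, 4, 5, 34, 39, 44, 45, 47]
Step 2: The number of values is n = 8.
Step 3: Since n is even, the median is the average of positions 4 and 5:
  Median = (34 + 39) / 2 = 36.5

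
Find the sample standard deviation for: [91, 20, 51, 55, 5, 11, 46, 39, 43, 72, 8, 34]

26.1828

Step 1: Compute the mean: 39.5833
Step 2: Sum of squared deviations from the mean: 7540.9167
Step 3: Sample variance = 7540.9167 / 11 = 685.5379
Step 4: Standard deviation = sqrt(685.5379) = 26.1828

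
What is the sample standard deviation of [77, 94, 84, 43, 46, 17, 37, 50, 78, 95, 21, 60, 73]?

26.1742

Step 1: Compute the mean: 59.6154
Step 2: Sum of squared deviations from the mean: 8221.0769
Step 3: Sample variance = 8221.0769 / 12 = 685.0897
Step 4: Standard deviation = sqrt(685.0897) = 26.1742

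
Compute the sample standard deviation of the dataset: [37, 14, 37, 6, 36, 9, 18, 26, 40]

13.3302

Step 1: Compute the mean: 24.7778
Step 2: Sum of squared deviations from the mean: 1421.5556
Step 3: Sample variance = 1421.5556 / 8 = 177.6944
Step 4: Standard deviation = sqrt(177.6944) = 13.3302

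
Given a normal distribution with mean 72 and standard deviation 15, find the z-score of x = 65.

-0.4667

Step 1: Recall the z-score formula: z = (x - mu) / sigma
Step 2: Substitute values: z = (65 - 72) / 15
Step 3: z = -7 / 15 = -0.4667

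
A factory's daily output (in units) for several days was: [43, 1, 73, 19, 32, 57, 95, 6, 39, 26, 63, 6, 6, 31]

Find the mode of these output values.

6

Step 1: Count the frequency of each value:
  1: appears 1 time(s)
  6: appears 3 time(s)
  19: appears 1 time(s)
  26: appears 1 time(s)
  31: appears 1 time(s)
  32: appears 1 time(s)
  39: appears 1 time(s)
  43: appears 1 time(s)
  57: appears 1 time(s)
  63: appears 1 time(s)
  73: appears 1 time(s)
  95: appears 1 time(s)
Step 2: The value 6 appears most frequently (3 times).
Step 3: Mode = 6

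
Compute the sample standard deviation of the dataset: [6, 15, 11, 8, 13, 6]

3.7639

Step 1: Compute the mean: 9.8333
Step 2: Sum of squared deviations from the mean: 70.8333
Step 3: Sample variance = 70.8333 / 5 = 14.1667
Step 4: Standard deviation = sqrt(14.1667) = 3.7639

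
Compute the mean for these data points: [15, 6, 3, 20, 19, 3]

11

Step 1: Sum all values: 15 + 6 + 3 + 20 + 19 + 3 = 66
Step 2: Count the number of values: n = 6
Step 3: Mean = sum / n = 66 / 6 = 11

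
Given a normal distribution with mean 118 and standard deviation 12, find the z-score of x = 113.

-0.4167

Step 1: Recall the z-score formula: z = (x - mu) / sigma
Step 2: Substitute values: z = (113 - 118) / 12
Step 3: z = -5 / 12 = -0.4167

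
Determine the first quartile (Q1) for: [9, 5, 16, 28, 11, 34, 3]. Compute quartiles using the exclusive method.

5

Step 1: Sort the data: [3, 5, 9, 11, 16, 28, 34]
Step 2: n = 7
Step 3: Using the exclusive quartile method:
  Q1 = 5
  Q2 (median) = 11
  Q3 = 28
  IQR = Q3 - Q1 = 28 - 5 = 23
Step 4: Q1 = 5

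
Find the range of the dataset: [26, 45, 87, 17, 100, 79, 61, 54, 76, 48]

83

Step 1: Identify the maximum value: max = 100
Step 2: Identify the minimum value: min = 17
Step 3: Range = max - min = 100 - 17 = 83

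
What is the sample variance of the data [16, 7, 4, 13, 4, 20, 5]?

41.8095

Step 1: Compute the mean: (16 + 7 + 4 + 13 + 4 + 20 + 5) / 7 = 9.8571
Step 2: Compute squared deviations from the mean:
  (16 - 9.8571)^2 = 37.7347
  (7 - 9.8571)^2 = 8.1633
  (4 - 9.8571)^2 = 34.3061
  (13 - 9.8571)^2 = 9.8776
  (4 - 9.8571)^2 = 34.3061
  (20 - 9.8571)^2 = 102.8776
  (5 - 9.8571)^2 = 23.5918
Step 3: Sum of squared deviations = 250.8571
Step 4: Sample variance = 250.8571 / 6 = 41.8095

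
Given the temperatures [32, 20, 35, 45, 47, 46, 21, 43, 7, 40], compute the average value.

33.6

Step 1: Sum all values: 32 + 20 + 35 + 45 + 47 + 46 + 21 + 43 + 7 + 40 = 336
Step 2: Count the number of values: n = 10
Step 3: Mean = sum / n = 336 / 10 = 33.6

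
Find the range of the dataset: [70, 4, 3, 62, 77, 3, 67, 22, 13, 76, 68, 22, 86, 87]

84

Step 1: Identify the maximum value: max = 87
Step 2: Identify the minimum value: min = 3
Step 3: Range = max - min = 87 - 3 = 84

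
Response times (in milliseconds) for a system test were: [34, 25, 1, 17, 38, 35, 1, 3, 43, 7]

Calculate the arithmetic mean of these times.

20.4

Step 1: Sum all values: 34 + 25 + 1 + 17 + 38 + 35 + 1 + 3 + 43 + 7 = 204
Step 2: Count the number of values: n = 10
Step 3: Mean = sum / n = 204 / 10 = 20.4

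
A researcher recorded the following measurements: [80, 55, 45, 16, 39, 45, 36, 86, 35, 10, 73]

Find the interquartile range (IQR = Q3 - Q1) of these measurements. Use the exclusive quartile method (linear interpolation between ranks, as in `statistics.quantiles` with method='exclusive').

38

Step 1: Sort the data: [10, 16, 35, 36, 39, 45, 45, 55, 73, 80, 86]
Step 2: n = 11
Step 3: Using the exclusive quartile method:
  Q1 = 35
  Q2 (median) = 45
  Q3 = 73
  IQR = Q3 - Q1 = 73 - 35 = 38
Step 4: IQR = 38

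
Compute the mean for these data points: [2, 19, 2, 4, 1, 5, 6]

5.5714

Step 1: Sum all values: 2 + 19 + 2 + 4 + 1 + 5 + 6 = 39
Step 2: Count the number of values: n = 7
Step 3: Mean = sum / n = 39 / 7 = 5.5714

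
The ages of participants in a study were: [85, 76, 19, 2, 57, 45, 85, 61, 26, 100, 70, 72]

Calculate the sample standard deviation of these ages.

29.7652

Step 1: Compute the mean: 58.1667
Step 2: Sum of squared deviations from the mean: 9745.6667
Step 3: Sample variance = 9745.6667 / 11 = 885.9697
Step 4: Standard deviation = sqrt(885.9697) = 29.7652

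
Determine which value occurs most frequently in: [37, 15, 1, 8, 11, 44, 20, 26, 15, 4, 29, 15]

15

Step 1: Count the frequency of each value:
  1: appears 1 time(s)
  4: appears 1 time(s)
  8: appears 1 time(s)
  11: appears 1 time(s)
  15: appears 3 time(s)
  20: appears 1 time(s)
  26: appears 1 time(s)
  29: appears 1 time(s)
  37: appears 1 time(s)
  44: appears 1 time(s)
Step 2: The value 15 appears most frequently (3 times).
Step 3: Mode = 15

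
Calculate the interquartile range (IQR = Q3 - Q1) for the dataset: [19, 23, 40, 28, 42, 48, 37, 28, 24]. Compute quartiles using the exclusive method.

17.5

Step 1: Sort the data: [19, 23, 24, 28, 28, 37, 40, 42, 48]
Step 2: n = 9
Step 3: Using the exclusive quartile method:
  Q1 = 23.5
  Q2 (median) = 28
  Q3 = 41
  IQR = Q3 - Q1 = 41 - 23.5 = 17.5
Step 4: IQR = 17.5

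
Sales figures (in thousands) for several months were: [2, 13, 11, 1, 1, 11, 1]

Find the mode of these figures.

1

Step 1: Count the frequency of each value:
  1: appears 3 time(s)
  2: appears 1 time(s)
  11: appears 2 time(s)
  13: appears 1 time(s)
Step 2: The value 1 appears most frequently (3 times).
Step 3: Mode = 1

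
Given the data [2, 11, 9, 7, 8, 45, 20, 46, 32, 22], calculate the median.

15.5

Step 1: Sort the data in ascending order: [2, 7, 8, 9, 11, 20, 22, 32, 45, 46]
Step 2: The number of values is n = 10.
Step 3: Since n is even, the median is the average of positions 5 and 6:
  Median = (11 + 20) / 2 = 15.5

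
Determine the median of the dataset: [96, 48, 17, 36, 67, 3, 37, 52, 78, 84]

50

Step 1: Sort the data in ascending order: [3, 17, 36, 37, 48, 52, 67, 78, 84, 96]
Step 2: The number of values is n = 10.
Step 3: Since n is even, the median is the average of positions 5 and 6:
  Median = (48 + 52) / 2 = 50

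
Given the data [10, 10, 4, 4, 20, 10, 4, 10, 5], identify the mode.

10

Step 1: Count the frequency of each value:
  4: appears 3 time(s)
  5: appears 1 time(s)
  10: appears 4 time(s)
  20: appears 1 time(s)
Step 2: The value 10 appears most frequently (4 times).
Step 3: Mode = 10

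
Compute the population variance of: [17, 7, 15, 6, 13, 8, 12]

15.2653

Step 1: Compute the mean: (17 + 7 + 15 + 6 + 13 + 8 + 12) / 7 = 11.1429
Step 2: Compute squared deviations from the mean:
  (17 - 11.1429)^2 = 34.3061
  (7 - 11.1429)^2 = 17.1633
  (15 - 11.1429)^2 = 14.8776
  (6 - 11.1429)^2 = 26.449
  (13 - 11.1429)^2 = 3.449
  (8 - 11.1429)^2 = 9.8776
  (12 - 11.1429)^2 = 0.7347
Step 3: Sum of squared deviations = 106.8571
Step 4: Population variance = 106.8571 / 7 = 15.2653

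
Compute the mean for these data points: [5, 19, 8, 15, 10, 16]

12.1667

Step 1: Sum all values: 5 + 19 + 8 + 15 + 10 + 16 = 73
Step 2: Count the number of values: n = 6
Step 3: Mean = sum / n = 73 / 6 = 12.1667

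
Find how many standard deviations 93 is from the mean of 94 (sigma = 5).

-0.2

Step 1: Recall the z-score formula: z = (x - mu) / sigma
Step 2: Substitute values: z = (93 - 94) / 5
Step 3: z = -1 / 5 = -0.2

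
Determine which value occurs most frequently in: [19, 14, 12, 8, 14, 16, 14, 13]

14

Step 1: Count the frequency of each value:
  8: appears 1 time(s)
  12: appears 1 time(s)
  13: appears 1 time(s)
  14: appears 3 time(s)
  16: appears 1 time(s)
  19: appears 1 time(s)
Step 2: The value 14 appears most frequently (3 times).
Step 3: Mode = 14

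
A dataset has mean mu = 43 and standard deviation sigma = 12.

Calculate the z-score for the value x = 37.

-0.5

Step 1: Recall the z-score formula: z = (x - mu) / sigma
Step 2: Substitute values: z = (37 - 43) / 12
Step 3: z = -6 / 12 = -0.5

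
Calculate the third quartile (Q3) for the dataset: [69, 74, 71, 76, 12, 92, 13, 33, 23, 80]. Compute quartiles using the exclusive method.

77

Step 1: Sort the data: [12, 13, 23, 33, 69, 71, 74, 76, 80, 92]
Step 2: n = 10
Step 3: Using the exclusive quartile method:
  Q1 = 20.5
  Q2 (median) = 70
  Q3 = 77
  IQR = Q3 - Q1 = 77 - 20.5 = 56.5
Step 4: Q3 = 77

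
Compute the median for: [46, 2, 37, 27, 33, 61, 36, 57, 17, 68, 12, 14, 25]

33

Step 1: Sort the data in ascending order: [2, 12, 14, 17, 25, 27, 33, 36, 37, 46, 57, 61, 68]
Step 2: The number of values is n = 13.
Step 3: Since n is odd, the median is the middle value at position 7: 33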